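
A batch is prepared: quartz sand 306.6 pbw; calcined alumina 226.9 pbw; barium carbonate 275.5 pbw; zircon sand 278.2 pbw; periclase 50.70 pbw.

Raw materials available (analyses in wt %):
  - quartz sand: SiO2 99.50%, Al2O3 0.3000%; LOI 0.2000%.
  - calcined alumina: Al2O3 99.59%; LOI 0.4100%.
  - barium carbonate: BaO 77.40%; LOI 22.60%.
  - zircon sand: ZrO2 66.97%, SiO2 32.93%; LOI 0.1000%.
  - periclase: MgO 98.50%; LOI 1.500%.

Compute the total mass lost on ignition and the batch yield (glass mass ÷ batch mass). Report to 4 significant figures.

LOI loss = 64.85 pbw; glass = 1073 pbw; yield = 94.30%

Intermediates are displayed with 4-significant-digit rounding in the printout; all internal work holds exact precision at all times. Every reported number includes exactly one rounding — derived quantities (the totals, yield, five oxide percentages, ignition loss, net glass mass) are carried in exact precision starting from the weights for 1073 pbw of glass, as quoted within the problem or the answer.
Each material's LOI contribution:
  quartz sand: 306.6 × 0.002000 = 0.6132 pbw
  calcined alumina: 226.9 × 0.004100 = 0.9303 pbw
  barium carbonate: 275.5 × 0.2260 = 62.26 pbw
  zircon sand: 278.2 × 0.001000 = 0.2782 pbw
  periclase: 50.70 × 0.01500 = 0.7605 pbw
Total LOI = 64.85 pbw
Glass = batch − LOI = 1138 − 64.85 = 1073 pbw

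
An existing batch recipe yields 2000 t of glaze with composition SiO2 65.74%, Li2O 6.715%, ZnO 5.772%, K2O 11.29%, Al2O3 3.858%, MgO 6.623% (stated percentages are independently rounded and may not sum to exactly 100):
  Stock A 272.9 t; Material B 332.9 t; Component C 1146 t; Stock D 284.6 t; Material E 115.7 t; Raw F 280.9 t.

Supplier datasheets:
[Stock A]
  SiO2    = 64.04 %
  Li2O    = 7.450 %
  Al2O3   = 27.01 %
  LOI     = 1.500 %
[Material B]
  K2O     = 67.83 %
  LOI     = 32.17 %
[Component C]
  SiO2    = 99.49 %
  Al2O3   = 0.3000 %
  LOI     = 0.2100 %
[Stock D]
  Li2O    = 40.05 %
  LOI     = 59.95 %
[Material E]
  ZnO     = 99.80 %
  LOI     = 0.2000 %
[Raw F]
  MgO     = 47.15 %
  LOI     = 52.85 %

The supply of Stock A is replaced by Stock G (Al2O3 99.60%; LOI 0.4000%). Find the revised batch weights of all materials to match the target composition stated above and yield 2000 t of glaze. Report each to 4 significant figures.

Revised batch per 2000 t glaze:
  Stock G: 73.49 t
  Material B: 332.9 t
  Component C: 1322 t
  Stock D: 335.3 t
  Material E: 115.7 t
  Raw F: 280.9 t
Total batch = 2460 t; LOI loss = 459.9 t

Values along the way are shown rounded to 4 significant digits within the worked lines. The working math holds exact precision at each step. Every reported value is rounded once only. All derived quantities, which include the yield, LOI, totals, six oxide percentages, net glass mass, are computed at full precision, as set out in the problem or answer text, starting from the weights at 2000 t of glass.
The oxide mass targets at 2000 t glaze:
  SiO2: 65.74% × 2000 = 1315 t
  Li2O: 6.715% × 2000 = 134.3 t
  ZnO: 5.772% × 2000 = 115.4 t
  K2O: 11.29% × 2000 = 225.8 t
  Al2O3: 3.858% × 2000 = 77.16 t
  MgO: 6.623% × 2000 = 132.5 t
Per-oxide balance check from the weights as reported, for the quoted basis mass (every target is met by its sum given rounding of the digits):
  SiO2: 1322·0.9949 = 1315 t (target 1315 t)
  Li2O: 335.3·0.4005 = 134.3 t (target 134.3 t)
  ZnO: 115.7·0.9980 = 115.5 t (target 115.4 t)
  K2O: 332.9·0.6783 = 225.8 t (target 225.8 t)
  Al2O3: 73.49·0.9960 + 1322·0.003000 = 77.16 t (target 77.16 t)
  MgO: 280.9·0.4715 = 132.4 t (target 132.5 t)
The glass-mass cross-check: Σ batch − LOI loss = 2000 t (the targets, summed, come to 2000 t; basis as stated: 2000 t — gaps are rounding artifacts).
Adding the batch up: Σ batch = 2460 t; Σ batch·LOI gives LOI loss = 459.9 t; the yield ratio, glass ÷ batch: 81.31%.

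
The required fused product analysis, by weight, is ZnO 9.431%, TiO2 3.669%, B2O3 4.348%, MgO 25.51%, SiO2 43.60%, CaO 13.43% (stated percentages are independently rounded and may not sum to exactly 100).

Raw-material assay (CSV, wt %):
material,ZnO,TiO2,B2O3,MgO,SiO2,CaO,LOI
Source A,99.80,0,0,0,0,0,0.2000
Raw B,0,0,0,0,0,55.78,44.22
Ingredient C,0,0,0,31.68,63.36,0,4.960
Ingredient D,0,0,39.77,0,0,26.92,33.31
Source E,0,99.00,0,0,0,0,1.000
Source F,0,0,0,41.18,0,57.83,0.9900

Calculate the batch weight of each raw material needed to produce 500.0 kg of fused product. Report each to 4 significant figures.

All arithmetic keeps full float precision at every stage; values along the way are printed, with 4-significant-digit rounding, alongside each step. Every reported result carries a single rounding. Derived quantities, including the yield, totals, six oxide percentages, LOI, net glass mass, are computed starting from the weights on 500.0 kg of glass at full precision precisely as stated by problem or answer.
Oxide mass targets, per 500.0 kg fused product:
  ZnO: 9.431% × 500.0 = 47.16 kg
  TiO2: 3.669% × 500.0 = 18.34 kg
  B2O3: 4.348% × 500.0 = 21.74 kg
  MgO: 25.51% × 500.0 = 127.6 kg
  SiO2: 43.60% × 500.0 = 218.0 kg
  CaO: 13.43% × 500.0 = 67.15 kg
A balance pass over the oxides, per the reported batch figures, on the stated basis (sums match the target masses inside rounding margins):
  ZnO: 47.25·0.9980 = 47.16 kg (target 47.16 kg)
  TiO2: 18.53·0.9900 = 18.34 kg (target 18.34 kg)
  B2O3: 54.66·0.3977 = 21.74 kg (target 21.74 kg)
  MgO: 344.1·0.3168 + 45.05·0.4118 = 127.6 kg (target 127.6 kg)
  SiO2: 344.1·0.6336 = 218.0 kg (target 218.0 kg)
  CaO: 47.30·0.5578 + 54.66·0.2692 + 45.05·0.5783 = 67.15 kg (target 67.15 kg)
Consistency of the glass mass: the batch minus its LOI: 500.0 kg (summing oxide targets gives 499.9 kg; against the stated basis, 500.0 kg — a pure rounding effect).
Adding the batch up: Σ batch = 556.9 kg; ignition loss, Σ(batch × LOI) = 56.92 kg; as yield: glass ÷ batch → 89.78%.

Batch per 500.0 kg fused product:
  Source A: 47.25 kg
  Raw B: 47.30 kg
  Ingredient C: 344.1 kg
  Ingredient D: 54.66 kg
  Source E: 18.53 kg
  Source F: 45.05 kg
Total batch = 556.9 kg; LOI loss = 56.92 kg; yield = 89.78%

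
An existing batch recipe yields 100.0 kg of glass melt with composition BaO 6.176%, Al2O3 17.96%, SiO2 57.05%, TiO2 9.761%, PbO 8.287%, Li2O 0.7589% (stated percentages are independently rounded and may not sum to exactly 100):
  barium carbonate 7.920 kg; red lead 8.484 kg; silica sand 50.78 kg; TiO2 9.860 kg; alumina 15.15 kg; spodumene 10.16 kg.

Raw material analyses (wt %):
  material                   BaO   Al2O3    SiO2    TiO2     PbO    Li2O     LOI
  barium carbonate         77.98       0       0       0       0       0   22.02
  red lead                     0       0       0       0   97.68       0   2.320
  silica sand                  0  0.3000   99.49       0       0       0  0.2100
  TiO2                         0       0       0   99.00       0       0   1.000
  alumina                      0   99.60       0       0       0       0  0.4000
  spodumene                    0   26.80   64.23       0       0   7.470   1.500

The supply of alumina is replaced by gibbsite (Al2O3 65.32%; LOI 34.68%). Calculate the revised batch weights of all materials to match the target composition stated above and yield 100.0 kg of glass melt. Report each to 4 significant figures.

Working values appear (rounded to four significant figures) in the working; the whole derivation keeps full precision at every stage. A single rounding finalizes each reported figure. All derived quantities (glass mass, the totals, the yield, six oxide percentages, ignition loss) are computed from the weighed amounts at 100.0 kg of glass in exact precision, exactly as printed in the question or the answer.
Oxide mass targets, per 100.0 kg glass melt:
  BaO: 6.176% × 100.0 = 6.176 kg
  Al2O3: 17.96% × 100.0 = 17.96 kg
  SiO2: 57.05% × 100.0 = 57.05 kg
  TiO2: 9.761% × 100.0 = 9.761 kg
  PbO: 8.287% × 100.0 = 8.287 kg
  Li2O: 0.7589% × 100.0 = 0.7589 kg
Verifying the oxide balance from the weights as reported, against the basis in use (oxide sums agree with the targets modulo rounding of the values):
  BaO: 7.920·0.7798 = 6.176 kg (target 6.176 kg)
  Al2O3: 50.78·0.003000 + 23.09·0.6532 + 10.16·0.2680 = 17.96 kg (target 17.96 kg)
  SiO2: 50.78·0.9949 + 10.16·0.6423 = 57.05 kg (target 57.05 kg)
  TiO2: 9.860·0.9900 = 9.761 kg (target 9.761 kg)
  PbO: 8.484·0.9768 = 8.287 kg (target 8.287 kg)
  Li2O: 10.16·0.07470 = 0.7590 kg (target 0.7589 kg)
The glass-mass cross-check: net batch after ignition = 99.99 kg (targets for the oxides total 99.99 kg; versus the stated basis of 100.0 kg — gaps are rounding artifacts).
Batch grand total — Σ batch = 110.3 kg; loss to ignition Σ batch·LOI = 10.31 kg; as yield: glass ÷ batch → 90.66%.

Revised batch per 100.0 kg glass melt:
  barium carbonate: 7.920 kg
  red lead: 8.484 kg
  silica sand: 50.78 kg
  TiO2: 9.860 kg
  gibbsite: 23.09 kg
  spodumene: 10.16 kg
Total batch = 110.3 kg; LOI loss = 10.31 kg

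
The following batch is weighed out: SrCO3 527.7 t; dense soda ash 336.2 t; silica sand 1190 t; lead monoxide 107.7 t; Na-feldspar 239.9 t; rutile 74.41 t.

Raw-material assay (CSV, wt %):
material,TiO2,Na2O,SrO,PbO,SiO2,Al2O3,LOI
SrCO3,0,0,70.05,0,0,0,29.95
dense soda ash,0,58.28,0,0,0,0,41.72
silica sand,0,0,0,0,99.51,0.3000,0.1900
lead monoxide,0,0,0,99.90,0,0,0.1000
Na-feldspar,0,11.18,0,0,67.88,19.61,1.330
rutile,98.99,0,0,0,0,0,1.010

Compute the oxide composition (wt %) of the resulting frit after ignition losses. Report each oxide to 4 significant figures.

Working values appear, rounded to 4 significant digits, as written; each numeric step runs at full precision in every operation; a single rounding finalizes each reported number. All derived quantities (net glass mass, the totals, six oxide percentages, the yield, ignition loss) are carried at exact precision starting from the weights for 2171 t of glass, as written in either problem or answer.
What the batch supplies per oxide:
  TiO2: 74.41·0.9899 = 73.66 t
  Na2O: 336.2·0.5828 + 239.9·0.1118 = 222.8 t
  SrO: 527.7·0.7005 = 369.7 t
  PbO: 107.7·0.9990 = 107.6 t
  SiO2: 1190·0.9951 + 239.9·0.6788 = 1347 t
  Al2O3: 1190·0.003000 + 239.9·0.1961 = 50.61 t
LOI: 527.7·0.2995 + 336.2·0.4172 + 1190·0.001900 + 107.7·0.001000 + 239.9·0.01330 + 74.41·0.01010 = 304.6 t
The glass mass, total less LOI, = 2476 − 304.6 = 2171 t (consistent with Σ oxide mass)
wt % = oxide mass / glass mass × 100

Glass mass = 2171 t (batch 2476 − LOI 304.6).
Composition: TiO2 3.392%, Na2O 10.26%, SrO 17.02%, PbO 4.955%, SiO2 62.04%, Al2O3 2.331%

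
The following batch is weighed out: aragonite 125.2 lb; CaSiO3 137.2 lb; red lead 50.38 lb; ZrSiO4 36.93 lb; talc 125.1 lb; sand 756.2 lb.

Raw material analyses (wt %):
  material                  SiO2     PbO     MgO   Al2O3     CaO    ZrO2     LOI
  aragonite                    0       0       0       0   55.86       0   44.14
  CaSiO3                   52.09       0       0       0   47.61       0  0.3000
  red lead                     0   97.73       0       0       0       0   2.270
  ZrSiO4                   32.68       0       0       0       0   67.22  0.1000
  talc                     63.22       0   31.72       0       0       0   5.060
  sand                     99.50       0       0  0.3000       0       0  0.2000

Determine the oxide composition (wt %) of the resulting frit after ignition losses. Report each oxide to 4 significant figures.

Glass mass = 1166 lb (batch 1231 − LOI 64.70).
Composition: SiO2 78.46%, PbO 4.222%, MgO 3.402%, Al2O3 0.1945%, CaO 11.60%, ZrO2 2.128%

Mid-chain values are printed rounded to four significant digits in the working; every computation carries exact precision at every stage. Every reported number is rounded once only. The derived quantities, which include yield, net glass mass, the totals, the six compositions, ignition loss, are computed in full precision, as quoted within question or answer, using the weight values on 1166 lb of glass.
Mass of each oxide from the mix:
  SiO2: 137.2·0.5209 + 36.93·0.3268 + 125.1·0.6322 + 756.2·0.9950 = 915.0 lb
  PbO: 50.38·0.9773 = 49.24 lb
  MgO: 125.1·0.3172 = 39.68 lb
  Al2O3: 756.2·0.003000 = 2.269 lb
  CaO: 125.2·0.5586 + 137.2·0.4761 = 135.3 lb
  ZrO2: 36.93·0.6722 = 24.82 lb
LOI: 125.2·0.4414 + 137.2·0.003000 + 50.38·0.02270 + 36.93·0.001000 + 125.1·0.05060 + 756.2·0.002000 = 64.70 lb
Glass mass = batch − LOI = 1231 − 64.70 = 1166 lb (the oxide masses sum to this)
wt % = oxide mass / glass mass × 100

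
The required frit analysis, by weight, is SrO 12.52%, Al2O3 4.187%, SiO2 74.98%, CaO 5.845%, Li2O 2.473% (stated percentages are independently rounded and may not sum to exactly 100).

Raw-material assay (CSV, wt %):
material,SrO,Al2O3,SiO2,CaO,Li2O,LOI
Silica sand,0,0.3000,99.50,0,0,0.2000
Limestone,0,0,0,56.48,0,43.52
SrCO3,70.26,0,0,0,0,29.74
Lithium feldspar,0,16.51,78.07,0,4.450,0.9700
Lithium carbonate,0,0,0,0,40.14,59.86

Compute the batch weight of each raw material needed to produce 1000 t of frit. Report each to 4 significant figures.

Full float precision is carried through every step — in-progress results appear rounded to four significant figures across the worked steps. Exactly one rounding goes into each reported result. The derived quantities are computed from the weighed amounts per 1000 t of glass at full precision (five oxide percentages, yield, the totals, glass mass, ignition loss), exactly as shown in question or answer.
Oxide mass targets, per 1000 t frit:
  SrO: 12.52% × 1000 = 125.2 t
  Al2O3: 4.187% × 1000 = 41.87 t
  SiO2: 74.98% × 1000 = 749.8 t
  CaO: 5.845% × 1000 = 58.45 t
  Li2O: 2.473% × 1000 = 24.73 t
Verifying the oxide balance on the weights just shown, on the stated basis (oxide sums agree with the targets up to rounding of the answer):
  SrO: 178.2·0.7026 = 125.2 t (target 125.2 t)
  Al2O3: 562.6·0.003000 + 243.4·0.1651 = 41.87 t (target 41.87 t)
  SiO2: 562.6·0.9950 + 243.4·0.7807 = 749.8 t (target 749.8 t)
  CaO: 103.5·0.5648 = 58.46 t (target 58.45 t)
  Li2O: 243.4·0.04450 + 34.63·0.4014 = 24.73 t (target 24.73 t)
Mass balance on the glass: Σ batch − LOI loss = 1000 t (the targets, summed, come to 1000 t; basis as stated: 1000 t — any gap is answer rounding).
Summing the batch: Σ batch = 1122 t; LOI loss = Σ batch·LOI = 122.3 t; glass ÷ batch gives a yield of 89.11%.

Batch per 1000 t frit:
  Silica sand: 562.6 t
  Limestone: 103.5 t
  SrCO3: 178.2 t
  Lithium feldspar: 243.4 t
  Lithium carbonate: 34.63 t
Total batch = 1122 t; LOI loss = 122.3 t; yield = 89.11%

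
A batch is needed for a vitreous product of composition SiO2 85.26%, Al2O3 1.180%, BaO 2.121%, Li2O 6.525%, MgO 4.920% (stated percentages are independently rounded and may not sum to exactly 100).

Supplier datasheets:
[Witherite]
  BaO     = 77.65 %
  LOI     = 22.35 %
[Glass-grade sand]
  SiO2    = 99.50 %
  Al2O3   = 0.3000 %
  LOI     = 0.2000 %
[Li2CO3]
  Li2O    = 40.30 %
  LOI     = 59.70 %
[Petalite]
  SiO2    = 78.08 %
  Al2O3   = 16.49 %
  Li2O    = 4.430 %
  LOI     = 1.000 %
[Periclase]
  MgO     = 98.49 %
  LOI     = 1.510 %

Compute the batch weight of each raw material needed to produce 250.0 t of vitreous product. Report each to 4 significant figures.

Batch per 250.0 t vitreous product:
  Witherite: 6.829 t
  Glass-grade sand: 203.1 t
  Li2CO3: 38.92 t
  Petalite: 14.19 t
  Periclase: 12.49 t
Total batch = 275.5 t; LOI loss = 25.50 t; yield = 90.75%

Values along the way are shown with 4-significant-figure rounding in the printout — all arithmetic runs at exact precision in all steps — each reported result is rounded exactly once. The derived quantities are recomputed from the batch weights for 250.0 t of glass in exact precision (yield, LOI, glass mass, the five compositions, the totals), as written in the question or the answer.
Target oxide masses per 250.0 t vitreous product:
  SiO2: 85.26% × 250.0 = 213.2 t
  Al2O3: 1.180% × 250.0 = 2.950 t
  BaO: 2.121% × 250.0 = 5.302 t
  Li2O: 6.525% × 250.0 = 16.31 t
  MgO: 4.920% × 250.0 = 12.30 t
Per-oxide balance check from the weights as reported, under the basis named above (sums match the target masses up to rounding of the answer):
  SiO2: 203.1·0.9950 + 14.19·0.7808 = 213.2 t (target 213.2 t)
  Al2O3: 203.1·0.003000 + 14.19·0.1649 = 2.949 t (target 2.950 t)
  BaO: 6.829·0.7765 = 5.303 t (target 5.302 t)
  Li2O: 38.92·0.4030 + 14.19·0.04430 = 16.31 t (target 16.31 t)
  MgO: 12.49·0.9849 = 12.30 t (target 12.30 t)
Glass-mass closure: total charge less LOI = 250.0 t (the targets, summed, come to 250.0 t; with the basis standing at 250.0 t — gaps are rounding artifacts).
Whole-batch sum: Σ batch = 275.5 t; the LOI term Σ batch·LOI equals 25.50 t; yield = glass ÷ total batch = 90.75%.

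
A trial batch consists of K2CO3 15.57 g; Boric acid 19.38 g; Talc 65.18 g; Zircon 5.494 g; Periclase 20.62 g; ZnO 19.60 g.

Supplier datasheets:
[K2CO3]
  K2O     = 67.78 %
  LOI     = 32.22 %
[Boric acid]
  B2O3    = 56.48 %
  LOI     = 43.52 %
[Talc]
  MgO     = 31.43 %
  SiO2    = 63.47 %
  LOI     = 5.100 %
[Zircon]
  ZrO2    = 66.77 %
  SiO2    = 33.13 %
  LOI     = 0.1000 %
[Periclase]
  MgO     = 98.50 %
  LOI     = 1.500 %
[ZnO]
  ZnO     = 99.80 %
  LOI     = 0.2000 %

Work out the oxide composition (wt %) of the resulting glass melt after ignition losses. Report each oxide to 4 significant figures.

The intermediate values are displayed, rounded to 4 significant figures, alongside each step. The working math carries exact precision end to end. Each reported value takes just one rounding. Derived quantities, including ignition loss, glass mass, totals, the yield, the six compositions, are computed from the batch weights for 128.7 g of glass at exact precision, as set out in the problem or answer text.
Oxide masses out of the charge:
  B2O3: 19.38·0.5648 = 10.95 g
  MgO: 65.18·0.3143 + 20.62·0.9850 = 40.80 g
  ZrO2: 5.494·0.6677 = 3.668 g
  K2O: 15.57·0.6778 = 10.55 g
  SiO2: 65.18·0.6347 + 5.494·0.3313 = 43.19 g
  ZnO: 19.60·0.9980 = 19.56 g
LOI: 15.57·0.3222 + 19.38·0.4352 + 65.18·0.05100 + 5.494·0.001000 + 20.62·0.01500 + 19.60·0.002000 = 17.13 g
Glass mass = batch − LOI = 145.8 − 17.13 = 128.7 g (equal to the oxide-mass sum)
each oxide over glass, ×100, is wt %

Glass mass = 128.7 g (batch 145.8 − LOI 17.13).
Composition: B2O3 8.504%, MgO 31.70%, ZrO2 2.850%, K2O 8.199%, SiO2 33.55%, ZnO 15.20%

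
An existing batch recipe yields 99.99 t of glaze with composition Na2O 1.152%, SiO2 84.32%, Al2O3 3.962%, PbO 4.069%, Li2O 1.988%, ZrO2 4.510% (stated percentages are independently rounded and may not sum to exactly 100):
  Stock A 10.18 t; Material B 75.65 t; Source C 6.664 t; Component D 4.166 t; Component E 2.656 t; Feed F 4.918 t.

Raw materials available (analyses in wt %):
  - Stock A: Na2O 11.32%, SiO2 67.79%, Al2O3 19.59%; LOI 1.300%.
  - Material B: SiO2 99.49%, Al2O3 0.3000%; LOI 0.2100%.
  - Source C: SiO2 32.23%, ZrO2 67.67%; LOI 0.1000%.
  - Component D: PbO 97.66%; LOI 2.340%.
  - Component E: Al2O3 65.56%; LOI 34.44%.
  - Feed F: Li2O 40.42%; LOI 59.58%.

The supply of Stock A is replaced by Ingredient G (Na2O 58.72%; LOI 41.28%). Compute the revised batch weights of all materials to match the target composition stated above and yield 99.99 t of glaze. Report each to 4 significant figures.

Each numeric step keeps full float precision at all times; mid-chain values are printed, rounded to four significant digits, within the worked lines. A single rounding produces each reported value — the derived quantities (six oxide percentages, ignition loss, the totals, net glass mass, yield) are recomputed at exact precision starting from the weights at 99.99 t of glass as they appear in the problem or the answer.
Target oxide masses per 99.99 t glaze:
  Na2O: 1.152% × 99.99 = 1.152 t
  SiO2: 84.32% × 99.99 = 84.31 t
  Al2O3: 3.962% × 99.99 = 3.962 t
  PbO: 4.069% × 99.99 = 4.069 t
  Li2O: 1.988% × 99.99 = 1.988 t
  ZrO2: 4.510% × 99.99 = 4.510 t
A balance pass over the oxides, using the reported weights, for the quoted basis mass (every target is met by its sum inside rounding margins):
  Na2O: 1.962·0.5872 = 1.152 t (target 1.152 t)
  SiO2: 82.58·0.9949 + 6.664·0.3223 = 84.31 t (target 84.31 t)
  Al2O3: 82.58·0.003000 + 5.665·0.6556 = 3.962 t (target 3.962 t)
  PbO: 4.166·0.9766 = 4.069 t (target 4.069 t)
  Li2O: 4.918·0.4042 = 1.988 t (target 1.988 t)
  ZrO2: 6.664·0.6767 = 4.510 t (target 4.510 t)
The glass-mass cross-check: the batch minus its LOI: 99.99 t (oxide target masses add up to 99.99 t; versus the stated basis of 99.99 t — any gap is answer rounding).
Adding the batch up: Σ batch = 106.0 t; LOI loss = Σ batch·LOI = 5.969 t; as yield: glass ÷ batch → 94.37%.

Revised batch per 99.99 t glaze:
  Ingredient G: 1.962 t
  Material B: 82.58 t
  Source C: 6.664 t
  Component D: 4.166 t
  Component E: 5.665 t
  Feed F: 4.918 t
Total batch = 106.0 t; LOI loss = 5.969 t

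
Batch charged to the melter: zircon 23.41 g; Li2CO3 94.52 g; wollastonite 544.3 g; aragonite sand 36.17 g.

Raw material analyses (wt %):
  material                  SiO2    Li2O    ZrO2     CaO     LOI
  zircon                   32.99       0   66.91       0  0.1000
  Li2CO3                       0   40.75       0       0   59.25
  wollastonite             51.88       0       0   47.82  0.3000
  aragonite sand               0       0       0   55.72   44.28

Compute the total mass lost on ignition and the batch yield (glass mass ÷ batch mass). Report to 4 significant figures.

The intermediate values are rounded to four significant figures when quoted. The working math keeps exact precision from first step to last. Every reported value takes exactly one rounding — all derived quantities are rebuilt from the weighed amounts per 624.7 g of glass in exact precision (net glass mass, LOI, four oxide percentages, the yield, totals) as they appear in the problem or the answer.
LOI of each material in turn:
  zircon: 23.41 × 0.001000 = 0.02341 g
  Li2CO3: 94.52 × 0.5925 = 56.00 g
  wollastonite: 544.3 × 0.003000 = 1.633 g
  aragonite sand: 36.17 × 0.4428 = 16.02 g
Total LOI = 73.68 g
Glass = batch − LOI = 698.4 − 73.68 = 624.7 g

LOI loss = 73.68 g; glass = 624.7 g; yield = 89.45%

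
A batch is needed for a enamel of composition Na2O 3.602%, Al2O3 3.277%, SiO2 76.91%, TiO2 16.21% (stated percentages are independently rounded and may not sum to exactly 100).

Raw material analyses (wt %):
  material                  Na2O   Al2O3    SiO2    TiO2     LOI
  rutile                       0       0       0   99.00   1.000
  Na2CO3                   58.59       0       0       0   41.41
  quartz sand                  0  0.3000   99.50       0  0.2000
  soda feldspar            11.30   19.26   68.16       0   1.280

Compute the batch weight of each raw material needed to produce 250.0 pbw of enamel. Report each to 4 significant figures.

Batch per 250.0 pbw enamel:
  rutile: 40.93 pbw
  Na2CO3: 7.664 pbw
  quartz sand: 165.9 pbw
  soda feldspar: 39.95 pbw
Total batch = 254.4 pbw; LOI loss = 4.426 pbw; yield = 98.26%

In-progress results are shown (rounded to four significant digits) on the page. The working math carries exact precision at each step; exactly one rounding goes into every reported figure. The derived quantities, which include ignition loss, the four compositions, net glass mass, the yield, the totals, are re-derived in exact precision, as given in the question or the answer, starting from the weights for 250.0 pbw of glass.
The oxide mass targets at 250.0 pbw enamel:
  Na2O: 3.602% × 250.0 = 9.005 pbw
  Al2O3: 3.277% × 250.0 = 8.192 pbw
  SiO2: 76.91% × 250.0 = 192.3 pbw
  TiO2: 16.21% × 250.0 = 40.52 pbw
A balance pass over the oxides, on the weights just shown, for the quoted basis mass (each sum matches its target mass exact up to rounding of places):
  Na2O: 7.664·0.5859 + 39.95·0.1130 = 9.005 pbw (target 9.005 pbw)
  Al2O3: 165.9·0.003000 + 39.95·0.1926 = 8.192 pbw (target 8.192 pbw)
  SiO2: 165.9·0.9950 + 39.95·0.6816 = 192.3 pbw (target 192.3 pbw)
  TiO2: 40.93·0.9900 = 40.52 pbw (target 40.52 pbw)
The glass-mass cross-check: total batch − LOI = 250.0 pbw (the Σ of target masses is 250.0 pbw; with the basis standing at 250.0 pbw — deltas are rounding alone).
Whole-batch sum: Σ batch = 254.4 pbw; Σ batch·LOI gives LOI loss = 4.426 pbw; glass ÷ batch gives a yield of 98.26%.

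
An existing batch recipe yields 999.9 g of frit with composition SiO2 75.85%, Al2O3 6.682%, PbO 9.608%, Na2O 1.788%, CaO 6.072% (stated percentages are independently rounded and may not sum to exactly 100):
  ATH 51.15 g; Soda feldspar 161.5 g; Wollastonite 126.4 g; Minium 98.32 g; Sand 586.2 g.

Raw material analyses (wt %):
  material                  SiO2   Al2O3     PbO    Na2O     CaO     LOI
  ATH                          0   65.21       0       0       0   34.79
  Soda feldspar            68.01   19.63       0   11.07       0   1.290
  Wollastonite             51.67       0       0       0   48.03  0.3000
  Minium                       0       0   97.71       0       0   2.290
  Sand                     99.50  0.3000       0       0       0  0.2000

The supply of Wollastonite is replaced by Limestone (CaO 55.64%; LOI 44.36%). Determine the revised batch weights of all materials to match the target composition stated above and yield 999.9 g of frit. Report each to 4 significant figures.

Working values appear with 4-significant-figure rounding within the worked lines. All internal work runs at exact precision in all steps — each reported value is rounded once only — derived quantities (net glass mass, five oxide percentages, the yield, totals, LOI) are recomputed at exact precision using the weight values at 999.9 g of glass, precisely as stated by question or answer.
The oxide mass targets at 999.9 g frit:
  SiO2: 75.85% × 999.9 = 758.4 g
  Al2O3: 6.682% × 999.9 = 66.81 g
  PbO: 9.608% × 999.9 = 96.07 g
  Na2O: 1.788% × 999.9 = 17.88 g
  CaO: 6.072% × 999.9 = 60.71 g
Balance tally, oxide-wise, from the weights as reported, under the basis named above (summed amounts equal target values once rounding is allowed for):
  SiO2: 161.5·0.6801 + 651.8·0.9950 = 758.4 g (target 758.4 g)
  Al2O3: 50.84·0.6521 + 161.5·0.1963 + 651.8·0.003000 = 66.81 g (target 66.81 g)
  PbO: 98.32·0.9771 = 96.07 g (target 96.07 g)
  Na2O: 161.5·0.1107 = 17.88 g (target 17.88 g)
  CaO: 109.1·0.5564 = 60.70 g (target 60.71 g)
The glass-mass cross-check: total batch − LOI = 999.8 g (oxide target masses add up to 999.9 g; versus the stated basis of 999.9 g — gaps are rounding artifacts).
Adding the batch up: Σ batch = 1072 g; LOI loss = Σ batch·LOI = 71.72 g; yield = glass ÷ total batch = 93.31%.

Revised batch per 999.9 g frit:
  ATH: 50.84 g
  Soda feldspar: 161.5 g
  Limestone: 109.1 g
  Minium: 98.32 g
  Sand: 651.8 g
Total batch = 1072 g; LOI loss = 71.72 g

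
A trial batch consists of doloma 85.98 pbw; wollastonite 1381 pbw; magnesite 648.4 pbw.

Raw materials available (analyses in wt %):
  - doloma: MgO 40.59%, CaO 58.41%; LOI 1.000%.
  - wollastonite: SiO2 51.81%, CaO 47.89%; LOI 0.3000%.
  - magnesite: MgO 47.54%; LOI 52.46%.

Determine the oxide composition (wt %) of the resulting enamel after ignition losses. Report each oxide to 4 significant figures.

Each numeric step carries exact precision through the solve. Values along the way are printed rounded off to 4 significant figures in the printout. Each reported figure includes exactly one rounding — all derived quantities, which include the yield, totals, glass mass, three oxide percentages, ignition loss, are carried in full float precision, exactly as printed in the problem or the answer, starting from the weights per 1770 pbw of glass.
Delivered oxide masses:
  MgO: 85.98·0.4059 + 648.4·0.4754 = 343.1 pbw
  SiO2: 1381·0.5181 = 715.5 pbw
  CaO: 85.98·0.5841 + 1381·0.4789 = 711.6 pbw
LOI: 85.98·0.01000 + 1381·0.003000 + 648.4·0.5246 = 345.2 pbw
Resulting glass, batch − LOI: 2115 − 345.2 = 1770 pbw (consistent with Σ oxide mass)
percent share: oxide ÷ glass, ×100

Glass mass = 1770 pbw (batch 2115 − LOI 345.2).
Composition: MgO 19.38%, SiO2 40.42%, CaO 40.20%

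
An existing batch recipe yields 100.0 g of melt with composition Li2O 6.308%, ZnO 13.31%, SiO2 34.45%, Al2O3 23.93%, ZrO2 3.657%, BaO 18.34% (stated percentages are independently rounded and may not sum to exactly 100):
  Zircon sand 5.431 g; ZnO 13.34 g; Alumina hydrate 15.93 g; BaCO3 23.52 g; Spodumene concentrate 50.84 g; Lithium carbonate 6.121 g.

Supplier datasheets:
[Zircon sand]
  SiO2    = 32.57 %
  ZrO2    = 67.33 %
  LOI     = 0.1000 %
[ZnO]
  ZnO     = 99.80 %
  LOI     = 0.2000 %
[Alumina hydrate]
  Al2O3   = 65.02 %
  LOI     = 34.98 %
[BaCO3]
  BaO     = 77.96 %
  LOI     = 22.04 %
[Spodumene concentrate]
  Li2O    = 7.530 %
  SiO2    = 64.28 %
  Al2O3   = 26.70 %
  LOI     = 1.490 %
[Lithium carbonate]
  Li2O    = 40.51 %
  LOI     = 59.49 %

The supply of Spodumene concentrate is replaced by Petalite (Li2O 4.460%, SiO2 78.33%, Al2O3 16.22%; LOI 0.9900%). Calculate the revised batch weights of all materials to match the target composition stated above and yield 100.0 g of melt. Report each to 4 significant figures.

Revised batch per 100.0 g melt:
  Zircon sand: 5.431 g
  ZnO: 13.34 g
  Alumina hydrate: 26.40 g
  BaCO3: 23.52 g
  Petalite: 41.72 g
  Lithium carbonate: 10.98 g
Total batch = 121.4 g; LOI loss = 21.40 g

Intermediates are printed, with 4-significant-figure rounding, alongside each step; all arithmetic runs at exact precision through the solve; each reported result is rounded only once. Derived quantities are re-derived at full precision (the six compositions, ignition loss, the yield, net glass mass, totals) from the weighed amounts per 100.0 g of glass as quoted within the problem or answer text.
Oxide mass targets, per 100.0 g melt:
  Li2O: 6.308% × 100.0 = 6.308 g
  ZnO: 13.31% × 100.0 = 13.31 g
  SiO2: 34.45% × 100.0 = 34.45 g
  Al2O3: 23.93% × 100.0 = 23.93 g
  ZrO2: 3.657% × 100.0 = 3.657 g
  BaO: 18.34% × 100.0 = 18.34 g
Balance tally, oxide-wise, given the weights on record, relative to the basis at hand (summed amounts equal target values once rounding is allowed for):
  Li2O: 41.72·0.04460 + 10.98·0.4051 = 6.309 g (target 6.308 g)
  ZnO: 13.34·0.9980 = 13.31 g (target 13.31 g)
  SiO2: 5.431·0.3257 + 41.72·0.7833 = 34.45 g (target 34.45 g)
  Al2O3: 26.40·0.6502 + 41.72·0.1622 = 23.93 g (target 23.93 g)
  ZrO2: 5.431·0.6733 = 3.657 g (target 3.657 g)
  BaO: 23.52·0.7796 = 18.34 g (target 18.34 g)
Consistency of the glass mass: total batch − LOI = 100.0 g (the Σ of target masses is 100.0 g; stated basis 100.0 g — differing by rounding only).
Summing the batch: Σ batch = 121.4 g; the LOI term Σ batch·LOI equals 21.40 g; as yield: glass ÷ batch → 82.37%.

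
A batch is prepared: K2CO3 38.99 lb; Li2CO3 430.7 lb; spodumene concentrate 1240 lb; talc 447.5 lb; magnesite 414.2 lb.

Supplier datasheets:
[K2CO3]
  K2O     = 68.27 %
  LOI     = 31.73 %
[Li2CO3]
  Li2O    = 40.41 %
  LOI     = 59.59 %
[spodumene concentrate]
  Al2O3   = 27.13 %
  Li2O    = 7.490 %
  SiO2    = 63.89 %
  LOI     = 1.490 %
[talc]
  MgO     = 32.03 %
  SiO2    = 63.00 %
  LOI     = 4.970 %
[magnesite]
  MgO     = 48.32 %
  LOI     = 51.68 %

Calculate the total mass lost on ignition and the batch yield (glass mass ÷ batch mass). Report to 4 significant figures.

LOI loss = 523.8 lb; glass = 2048 lb; yield = 79.63%

Working values are printed rounded to 4 significant figures alongside each step. The whole derivation holds exact precision through every step; each reported number is rounded exactly once. Derived quantities, which include net glass mass, LOI, five oxide percentages, the yield, totals, are computed at exact precision, as set out in the problem or the answer, using the weight values at 2048 lb of glass.
Per-material ignition loss:
  K2CO3: 38.99 × 0.3173 = 12.37 lb
  Li2CO3: 430.7 × 0.5959 = 256.7 lb
  spodumene concentrate: 1240 × 0.01490 = 18.48 lb
  talc: 447.5 × 0.04970 = 22.24 lb
  magnesite: 414.2 × 0.5168 = 214.1 lb
Total LOI = 523.8 lb
Glass = batch − LOI = 2571 − 523.8 = 2048 lb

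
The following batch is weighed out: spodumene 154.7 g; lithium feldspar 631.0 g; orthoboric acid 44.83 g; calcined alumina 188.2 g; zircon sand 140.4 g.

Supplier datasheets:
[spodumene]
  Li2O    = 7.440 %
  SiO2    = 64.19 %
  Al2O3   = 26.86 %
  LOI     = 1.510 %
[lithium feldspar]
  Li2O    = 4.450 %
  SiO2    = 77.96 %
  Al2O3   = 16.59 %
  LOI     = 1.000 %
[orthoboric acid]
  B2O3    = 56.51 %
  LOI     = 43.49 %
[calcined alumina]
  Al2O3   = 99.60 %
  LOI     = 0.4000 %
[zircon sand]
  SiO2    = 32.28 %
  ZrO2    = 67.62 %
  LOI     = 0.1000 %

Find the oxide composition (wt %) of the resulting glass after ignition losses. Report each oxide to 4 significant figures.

Glass mass = 1130 g (batch 1159 − LOI 29.04).
Composition: Li2O 3.503%, SiO2 56.33%, Al2O3 29.53%, ZrO2 8.401%, B2O3 2.242%

The intermediate values are shown rounded off to 4 significant figures alongside each step. Full float precision is carried from first step to last — every reported figure takes a single rounding — all derived quantities (net glass mass, LOI, the five compositions, the yield, the totals) are re-derived in full precision from the batch weights on 1130 g of glass, precisely as stated by the problem or answer text.
Delivered oxide masses:
  Li2O: 154.7·0.07440 + 631.0·0.04450 = 39.59 g
  SiO2: 154.7·0.6419 + 631.0·0.7796 + 140.4·0.3228 = 636.6 g
  Al2O3: 154.7·0.2686 + 631.0·0.1659 + 188.2·0.9960 = 333.7 g
  ZrO2: 140.4·0.6762 = 94.94 g
  B2O3: 44.83·0.5651 = 25.33 g
LOI: 154.7·0.01510 + 631.0·0.01000 + 44.83·0.4349 + 188.2·0.004000 + 140.4·0.001000 = 29.04 g
Glass mass = batch − LOI = 1159 − 29.04 = 1130 g (= the summed oxide contributions)
each wt % is 100 × oxide ÷ glass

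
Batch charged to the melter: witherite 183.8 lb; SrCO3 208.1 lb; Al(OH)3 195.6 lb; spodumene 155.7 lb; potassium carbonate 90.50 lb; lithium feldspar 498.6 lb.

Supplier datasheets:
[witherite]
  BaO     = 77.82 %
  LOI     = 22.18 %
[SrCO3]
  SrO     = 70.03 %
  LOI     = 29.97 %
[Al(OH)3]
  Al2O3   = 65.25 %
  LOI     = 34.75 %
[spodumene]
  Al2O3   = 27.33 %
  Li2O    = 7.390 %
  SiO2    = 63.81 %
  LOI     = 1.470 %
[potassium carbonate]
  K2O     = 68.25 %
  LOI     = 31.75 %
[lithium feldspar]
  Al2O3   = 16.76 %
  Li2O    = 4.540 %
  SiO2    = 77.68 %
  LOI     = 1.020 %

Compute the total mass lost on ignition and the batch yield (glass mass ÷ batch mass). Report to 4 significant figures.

Working values are displayed (rounded to 4 significant digits) across the worked steps; the whole derivation holds exact precision end to end. Every reported value is rounded only once — all derived quantities, including the totals, LOI, the six compositions, yield, glass mass, are recomputed from the batch weights on 1125 lb of glass in full float precision, precisely as stated by question or answer.
Each material's LOI contribution:
  witherite: 183.8 × 0.2218 = 40.77 lb
  SrCO3: 208.1 × 0.2997 = 62.37 lb
  Al(OH)3: 195.6 × 0.3475 = 67.97 lb
  spodumene: 155.7 × 0.01470 = 2.289 lb
  potassium carbonate: 90.50 × 0.3175 = 28.73 lb
  lithium feldspar: 498.6 × 0.01020 = 5.086 lb
Total LOI = 207.2 lb
Glass = batch − LOI = 1332 − 207.2 = 1125 lb

LOI loss = 207.2 lb; glass = 1125 lb; yield = 84.45%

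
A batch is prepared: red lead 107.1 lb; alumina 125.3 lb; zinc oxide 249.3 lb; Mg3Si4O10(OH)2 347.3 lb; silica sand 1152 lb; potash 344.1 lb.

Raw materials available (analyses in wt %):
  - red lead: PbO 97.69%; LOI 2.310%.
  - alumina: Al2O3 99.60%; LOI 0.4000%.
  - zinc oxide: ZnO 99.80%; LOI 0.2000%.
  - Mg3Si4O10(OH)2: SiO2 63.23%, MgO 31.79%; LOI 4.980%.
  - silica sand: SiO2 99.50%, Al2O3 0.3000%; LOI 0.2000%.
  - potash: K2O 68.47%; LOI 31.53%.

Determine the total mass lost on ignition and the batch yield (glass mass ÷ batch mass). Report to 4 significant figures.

Exact precision is held at each step; in-progress results are displayed rounded off to 4 significant digits between the steps; each reported result is rounded only once; derived quantities are computed from the weighed amounts at 2194 lb of glass at full float precision (ignition loss, net glass mass, totals, the six compositions, yield) exactly as shown in the problem or answer text.
Loss on ignition, line by line:
  red lead: 107.1 × 0.02310 = 2.474 lb
  alumina: 125.3 × 0.004000 = 0.5012 lb
  zinc oxide: 249.3 × 0.002000 = 0.4986 lb
  Mg3Si4O10(OH)2: 347.3 × 0.04980 = 17.30 lb
  silica sand: 1152 × 0.002000 = 2.304 lb
  potash: 344.1 × 0.3153 = 108.5 lb
Total LOI = 131.6 lb
Glass = batch − LOI = 2325 − 131.6 = 2194 lb

LOI loss = 131.6 lb; glass = 2194 lb; yield = 94.34%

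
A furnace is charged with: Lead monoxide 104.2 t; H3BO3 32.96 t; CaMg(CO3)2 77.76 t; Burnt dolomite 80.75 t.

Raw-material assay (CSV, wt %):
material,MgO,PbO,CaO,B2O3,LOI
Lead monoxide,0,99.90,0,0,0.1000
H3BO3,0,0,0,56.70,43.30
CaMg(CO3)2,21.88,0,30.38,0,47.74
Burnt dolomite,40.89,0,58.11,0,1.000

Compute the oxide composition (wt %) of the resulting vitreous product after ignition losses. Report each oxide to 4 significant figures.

Glass mass = 243.4 t (batch 295.7 − LOI 52.31).
Composition: MgO 20.56%, PbO 42.77%, CaO 28.99%, B2O3 7.679%

Values along the way are shown, with 4-significant-digit rounding, across the worked steps; the whole derivation carries full precision from first step to last — each reported number takes just one rounding. The derived quantities, including four oxide percentages, net glass mass, yield, the totals, LOI, are carried from the weighed amounts on 243.4 t of glass in full float precision, as given in either problem or answer.
Per-oxide mass from batch:
  MgO: 77.76·0.2188 + 80.75·0.4089 = 50.03 t
  PbO: 104.2·0.9990 = 104.1 t
  CaO: 77.76·0.3038 + 80.75·0.5811 = 70.55 t
  B2O3: 32.96·0.5670 = 18.69 t
LOI: 104.2·0.001000 + 32.96·0.4330 + 77.76·0.4774 + 80.75·0.01000 = 52.31 t
Glass mass = batch − LOI = 295.7 − 52.31 = 243.4 t (consistent with Σ oxide mass)
percent by weight: oxide/glass ×100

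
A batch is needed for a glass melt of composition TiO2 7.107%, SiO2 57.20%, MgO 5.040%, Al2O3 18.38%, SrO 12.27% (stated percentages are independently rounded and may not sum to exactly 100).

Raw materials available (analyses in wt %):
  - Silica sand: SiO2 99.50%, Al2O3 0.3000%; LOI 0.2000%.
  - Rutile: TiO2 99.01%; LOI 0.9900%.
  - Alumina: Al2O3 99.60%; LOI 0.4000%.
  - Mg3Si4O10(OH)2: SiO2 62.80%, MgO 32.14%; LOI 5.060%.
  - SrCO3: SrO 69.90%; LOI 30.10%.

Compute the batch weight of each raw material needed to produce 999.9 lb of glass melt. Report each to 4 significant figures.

Batch per 999.9 lb glass melt:
  Silica sand: 475.9 lb
  Rutile: 71.77 lb
  Alumina: 183.1 lb
  Mg3Si4O10(OH)2: 156.8 lb
  SrCO3: 175.5 lb
Total batch = 1063 lb; LOI loss = 63.15 lb; yield = 94.06%

Mid-chain values appear (rounded to four significant digits) in the printout; full float precision is carried end to end. Each reported number is rounded only once; the derived quantities are recomputed from the batch weights for 999.9 lb of glass in full float precision (five oxide percentages, the totals, LOI, the yield, net glass mass), as given in the question or the answer.
Target oxide masses per 999.9 lb glass melt:
  TiO2: 7.107% × 999.9 = 71.06 lb
  SiO2: 57.20% × 999.9 = 571.9 lb
  MgO: 5.040% × 999.9 = 50.39 lb
  Al2O3: 18.38% × 999.9 = 183.8 lb
  SrO: 12.27% × 999.9 = 122.7 lb
A balance pass over the oxides, working from each reported weight, for the quoted basis mass (each sum matches its target mass up to rounding of the answer):
  TiO2: 71.77·0.9901 = 71.06 lb (target 71.06 lb)
  SiO2: 475.9·0.9950 + 156.8·0.6280 = 572.0 lb (target 571.9 lb)
  MgO: 156.8·0.3214 = 50.40 lb (target 50.39 lb)
  Al2O3: 475.9·0.003000 + 183.1·0.9960 = 183.8 lb (target 183.8 lb)
  SrO: 175.5·0.6990 = 122.7 lb (target 122.7 lb)
Glass-mass bookkeeping: whole batch net of LOI = 999.9 lb (the targets, summed, come to 999.9 lb; with the basis standing at 999.9 lb — gaps are rounding artifacts).
Total batch = Σ batch = 1063 lb; Σ batch·LOI gives LOI loss = 63.15 lb; yield = glass ÷ total batch = 94.06%.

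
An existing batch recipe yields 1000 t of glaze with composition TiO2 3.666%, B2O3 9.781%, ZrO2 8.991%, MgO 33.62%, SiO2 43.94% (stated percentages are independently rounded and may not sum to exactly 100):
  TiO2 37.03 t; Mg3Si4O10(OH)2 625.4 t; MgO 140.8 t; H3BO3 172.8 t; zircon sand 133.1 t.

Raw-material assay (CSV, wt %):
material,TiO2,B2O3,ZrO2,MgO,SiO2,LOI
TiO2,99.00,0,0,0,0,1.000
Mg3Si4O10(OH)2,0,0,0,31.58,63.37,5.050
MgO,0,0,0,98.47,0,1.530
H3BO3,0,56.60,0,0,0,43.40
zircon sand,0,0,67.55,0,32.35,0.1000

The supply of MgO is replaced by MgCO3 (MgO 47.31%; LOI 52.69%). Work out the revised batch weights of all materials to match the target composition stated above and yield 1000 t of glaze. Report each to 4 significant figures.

The working math maintains exact precision from start to finish — rounding to 4 significant figures applies to every intermediate as shown — each reported value carries a single rounding; derived quantities (net glass mass, LOI, the five compositions, the yield, totals) are computed from the weighed amounts on 1000 t of glass at exact precision, exactly as printed in either problem or answer.
Target masses of each oxide per 1000 t glaze:
  TiO2: 3.666% × 1000 = 36.66 t
  B2O3: 9.781% × 1000 = 97.81 t
  ZrO2: 8.991% × 1000 = 89.91 t
  MgO: 33.62% × 1000 = 336.2 t
  SiO2: 43.94% × 1000 = 439.4 t
Verifying the oxide balance with the batch weights as given, for the quoted basis mass (sum by sum, the targets are met up to rounding of the answer):
  TiO2: 37.03·0.9900 = 36.66 t (target 36.66 t)
  B2O3: 172.8·0.5660 = 97.80 t (target 97.81 t)
  ZrO2: 133.1·0.6755 = 89.91 t (target 89.91 t)
  MgO: 625.4·0.3158 + 293.1·0.4731 = 336.2 t (target 336.2 t)
  SiO2: 625.4·0.6337 + 133.1·0.3235 = 439.4 t (target 439.4 t)
The glass-mass cross-check: net batch after ignition = 999.9 t (targets for the oxides total 1000 t; basis as stated: 1000 t — a pure rounding effect).
Adding the batch up: Σ batch = 1261 t; ignition loss, Σ(batch × LOI) = 261.5 t; yield, glass over the total, = 79.27%.

Revised batch per 1000 t glaze:
  TiO2: 37.03 t
  Mg3Si4O10(OH)2: 625.4 t
  MgCO3: 293.1 t
  H3BO3: 172.8 t
  zircon sand: 133.1 t
Total batch = 1261 t; LOI loss = 261.5 t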